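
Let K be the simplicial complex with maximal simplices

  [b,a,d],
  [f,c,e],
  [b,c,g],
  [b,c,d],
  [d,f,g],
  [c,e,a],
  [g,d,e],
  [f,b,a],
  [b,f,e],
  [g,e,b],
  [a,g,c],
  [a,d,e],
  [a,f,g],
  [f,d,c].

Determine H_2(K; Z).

Fix the vertex order a < b < c < d < e < f < g and write every simplex with vertices in increasing order. Then dim K = 2 and the simplices of K are:

  0-simplices (7): a, b, c, d, e, f, g
  1-simplices (21): ab, ac, ad, ae, af, ag, bc, bd, be, bf, bg, cd, ce, cf, cg, de, df, dg, ef, eg, fg
  2-simplices (14): abd, abf, ace, acg, ade, afg, bcd, bcg, bef, beg, cdf, cef, deg, dfg

giving chain groups C_0 ≅ Z^7, C_1 ≅ Z^21, C_2 ≅ Z^14.

∂_1: C_1 → C_0 is given by ∂[p,q] = [q] − [p]. For instance
  ∂ac = c − a.
As a 7×21 matrix over Z this has rank 6, with invariant factors (1,1,1,1,1,1).

∂_2: C_2 → C_1 acts by ∂[p,q,r] = [q,r] − [p,r] + [p,q]. For instance
  ∂abd = bd − ad + ab,
  ∂cdf = df − cf + cd.
As a 21×14 matrix over Z this has rank 13, with invariant factors (1,1,1,1,1,1,1,1,1,1,1,1,1).

Computing H_k = (kernel of ∂_k) / (image of ∂_{k+1}):

  H_2: rank ker ∂_2 − rank ∂_3 = (14 − 13) − 0 = 1, and there is no ∂_3, so H_2 = Z.

H_2 ≅ Z.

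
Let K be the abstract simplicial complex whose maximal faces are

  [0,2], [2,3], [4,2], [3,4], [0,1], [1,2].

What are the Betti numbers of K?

b_0 = 1, b_1 = 2.

Fix the vertex order 0 < 1 < 2 < 3 < 4 and write every simplex with vertices in increasing order. Then dim K = 1 and the simplices of K are:

  0-simplices (5): [0], [1], [2], [3], [4]
  1-simplices (6): [0,1], [0,2], [1,2], [2,3], [2,4], [3,4]

Hence C_0 ≅ Z^5, C_1 ≅ Z^6.

Boundary ∂_1: C_1 → C_0 is given by ∂[p,q] = [q] − [p]. For instance
  ∂[2,4] = [4] − [2].
The 5×6 boundary matrix has rank 4 and Smith normal form diag(1,1,1,1).

Now H_k = ker ∂_k / im ∂_{k+1}, so:

  H_0: rank C_0 − rank ∂_1 = 5 − 4 = 1, and the invariant factors of ∂_1 are all 1, so H_0 = Z.
  H_1: rank ker ∂_1 − rank ∂_2 = (6 − 4) − 0 = 2, and there is no ∂_2, so H_1 = Z^2.

(K is a triangulation of a wedge of 2 circles.)

Hence the Betti numbers are b_0 = 1, b_1 = 2.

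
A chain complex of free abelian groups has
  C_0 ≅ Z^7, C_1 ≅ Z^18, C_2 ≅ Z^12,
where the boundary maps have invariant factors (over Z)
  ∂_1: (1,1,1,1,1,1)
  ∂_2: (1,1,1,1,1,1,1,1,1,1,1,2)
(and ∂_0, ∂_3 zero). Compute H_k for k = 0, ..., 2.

H_0: b_0 = 7 − 0 − 6 = 1; torsion from ∂_1 factors > 1: none. So H_0 ≅ Z.
H_1: b_1 = 18 − 6 − 12 = 0; torsion from ∂_2 factors > 1: [2]. So H_1 ≅ Z/2Z.
H_2: b_2 = 12 − 12 − 0 = 0; torsion from ∂_3 factors > 1: none. So H_2 ≅ 0.

H_0 ≅ Z,  H_1 ≅ Z/2Z,  H_2 = 0.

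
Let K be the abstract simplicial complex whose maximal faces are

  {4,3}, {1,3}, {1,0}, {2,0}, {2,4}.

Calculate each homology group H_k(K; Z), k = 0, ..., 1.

We work with the vertex ordering 0 < 1 < 2 < 3 < 4. The simplices of K, each written with vertices in increasing order, are:

  0-simplices (5): [0], [1], [2], [3], [4]
  1-simplices (5): [0,1], [0,2], [1,3], [2,4], [3,4]

Hence C_0 ≅ Z^5, C_1 ≅ Z^5.

Boundary ∂_1: C_1 → C_0 maps an edge to its endpoints' difference, ∂[p,q] = q − p.
As a 5×5 matrix over Z this has rank 4, with invariant factors (1,1,1,1).

Computing H_k = (kernel of ∂_k) / (image of ∂_{k+1}):

  H_0: rank C_0 − rank ∂_1 = 5 − 4 = 1, and the invariant factors of ∂_1 are all 1, so H_0 = Z.
  H_1: rank ker ∂_1 − rank ∂_2 = (5 − 4) − 0 = 1, and there is no ∂_2, so H_1 = Z.

H_0 = Z,  H_1 = Z.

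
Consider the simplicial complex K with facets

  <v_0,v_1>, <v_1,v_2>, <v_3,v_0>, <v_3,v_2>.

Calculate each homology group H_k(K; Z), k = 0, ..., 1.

K has 4 vertices, 4 edges.
rank ∂_0 = 0, rank ∂_1 = 3 ⇒ b_0 = 4 − 0 − 3 = 1; all invariant factors of ∂_1 are 1 so no torsion. So H_0 = Z.
rank ∂_1 = 3, rank ∂_2 = 0 ⇒ b_1 = 4 − 3 − 0 = 1. So H_1 = Z.

H_0 ≅ Z,  H_1 ≅ Z.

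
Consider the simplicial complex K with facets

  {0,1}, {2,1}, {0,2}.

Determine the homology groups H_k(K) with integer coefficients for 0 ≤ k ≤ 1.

H_0 = Z,  H_1 = Z.

Order the vertices as 0 < 1 < 2. Listing each simplex with vertices in this order, K has dimension 1 with simplices:

  0-simplices (3): [0], [1], [2]
  1-simplices (3): [0,1], [0,2], [1,2]

giving chain groups C_0 ≅ Z^3, C_1 ≅ Z^3.

The boundary map ∂_1: C_1 → C_0 sends each edge [p,q] (with p < q) to q − p. For instance
  ∂[0,1] = [1] − [0].
As a 3×3 matrix over Z this has rank 2, with invariant factors (1,1).

Computing H_k = (kernel of ∂_k) / (image of ∂_{k+1}):

  H_0: rank C_0 − rank ∂_1 = 3 − 2 = 1, and the invariant factors of ∂_1 are all 1, so H_0 ≅ Z.
  H_1: rank ker ∂_1 − rank ∂_2 = (3 − 2) − 0 = 1, and there is no ∂_2, so H_1 ≅ Z.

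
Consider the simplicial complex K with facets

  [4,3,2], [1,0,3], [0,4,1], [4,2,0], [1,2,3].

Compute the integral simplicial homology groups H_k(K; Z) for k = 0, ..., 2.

K has 5 vertices, 10 edges, 5 triangles.
rank ∂_0 = 0, rank ∂_1 = 4 ⇒ b_0 = 5 − 0 − 4 = 1; all invariant factors of ∂_1 are 1 so no torsion. So H_0 = Z.
rank ∂_1 = 4, rank ∂_2 = 5 ⇒ b_1 = 10 − 4 − 5 = 1; all invariant factors of ∂_2 are 1 so no torsion. So H_1 = Z.
rank ∂_2 = 5, rank ∂_3 = 0 ⇒ b_2 = 5 − 5 − 0 = 0. So H_2 = 0.

H_0 ≅ Z,  H_1 ≅ Z,  H_2 = 0.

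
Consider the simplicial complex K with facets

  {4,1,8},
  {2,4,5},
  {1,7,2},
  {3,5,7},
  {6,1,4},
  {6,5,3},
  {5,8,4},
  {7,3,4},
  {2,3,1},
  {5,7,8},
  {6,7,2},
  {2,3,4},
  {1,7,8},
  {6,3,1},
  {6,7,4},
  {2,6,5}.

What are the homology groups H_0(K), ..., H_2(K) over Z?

Take the total order 1 < 2 < 3 < 4 < 5 < 6 < 7 < 8 on the vertex set. Then K (dimension 2) consists of the simplices:

  0-simplices (8): [1], [2], [3], [4], [5], [6], [7], [8]
  1-simplices (24): (24 of them)
  2-simplices (16): [1,2,3], [1,2,7], [1,3,6], [1,4,6], [1,4,8], [1,7,8], [2,3,4], [2,4,5], [2,5,6], [2,6,7], [3,4,7], [3,5,6], [3,5,7], [4,5,8], [4,6,7], [5,7,8]

Hence C_0 ≅ Z^8, C_1 ≅ Z^24, C_2 ≅ Z^16.

∂_1: C_1 → C_0 sends each edge [p,q] (with p < q) to q − p. For instance
  ∂[4,8] = [8] − [4].
The 8×24 boundary matrix has rank 7 and Smith normal form diag(1,1,1,1,1,1,1).

∂_2: C_2 → C_1 acts by ∂[p,q,r] = [q,r] − [p,r] + [p,q]. For instance
  ∂[1,3,6] = [3,6] − [1,6] + [1,3],
  ∂[3,5,7] = [5,7] − [3,7] + [3,5].
The 24×16 boundary matrix has rank 15 and Smith normal form diag(1,1,1,1,1,1,1,1,1,1,1,1,1,1,1).

Computing H_k = (kernel of ∂_k) / (image of ∂_{k+1}):

  H_0: rank C_0 − rank ∂_1 = 8 − 7 = 1, and the invariant factors of ∂_1 are all 1, so H_0 = Z.
  H_1: rank ker ∂_1 − rank ∂_2 = (24 − 7) − 15 = 2, and the invariant factors of ∂_2 are all 1, so H_1 = Z^2.
  H_2: rank ker ∂_2 − rank ∂_3 = (16 − 15) − 0 = 1, and there is no ∂_3, so H_2 = Z.

As a check, the Euler characteristic is 8 − 24 + 16 = 0, which agrees with 1 − 2 + 1 = 0.
(K is a triangulation of the torus T^2.)

H_0 = Z,  H_1 = Z^2,  H_2 = Z.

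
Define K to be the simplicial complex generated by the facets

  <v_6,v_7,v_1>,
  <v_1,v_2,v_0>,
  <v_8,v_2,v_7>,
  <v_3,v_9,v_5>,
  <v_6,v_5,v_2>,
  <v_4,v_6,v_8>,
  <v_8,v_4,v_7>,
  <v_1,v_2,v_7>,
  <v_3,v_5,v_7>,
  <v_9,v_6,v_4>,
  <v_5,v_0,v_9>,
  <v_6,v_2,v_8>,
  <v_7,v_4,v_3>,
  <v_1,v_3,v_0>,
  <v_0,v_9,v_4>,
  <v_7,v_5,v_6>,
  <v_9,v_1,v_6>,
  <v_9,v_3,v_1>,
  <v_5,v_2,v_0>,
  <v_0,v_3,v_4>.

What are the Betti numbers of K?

b_0 = 1, b_1 = 1, b_2 = 0.

Take the total order v_0 < v_1 < v_2 < v_3 < v_4 < v_5 < v_6 < v_7 < v_8 < v_9 on the vertex set. Then K (dimension 2) consists of the simplices:

  0-simplices (10): [v_0], [v_1], [v_2], [v_3], [v_4], [v_5], [v_6], [v_7], [v_8], [v_9]
  1-simplices (30): (30 of them)
  2-simplices (20): (20 of them)

so the chain groups are C_0 ≅ Z^10, C_1 ≅ Z^30, C_2 ≅ Z^20.

Boundary ∂_1: C_1 → C_0 maps an edge to its endpoints' difference, ∂[p,q] = q − p. For instance
  ∂[v_5,v_6] = [v_6] − [v_5].
This gives a 10×30 integer matrix of rank 9; reducing to Smith normal form yields diagonal entries (1,1,1,1,1,1,1,1,1).

The boundary map ∂_2: C_2 → C_1 acts by ∂[p,q,r] = [q,r] − [p,r] + [p,q]. For instance
  ∂[v_3,v_5,v_7] = [v_5,v_7] − [v_3,v_7] + [v_3,v_5],
  ∂[v_4,v_7,v_8] = [v_7,v_8] − [v_4,v_8] + [v_4,v_7].
This gives a 30×20 integer matrix of rank 20; reducing to Smith normal form yields diagonal entries (1,1,1,1,1,1,1,1,1,1,1,1,1,1,1,1,1,1,1,2).

Now H_k = ker ∂_k / im ∂_{k+1}, so:

  H_0: rank C_0 − rank ∂_1 = 10 − 9 = 1, and the invariant factors of ∂_1 are all 1, so H_0 ≅ Z.
  H_1: rank ker ∂_1 − rank ∂_2 = (30 − 9) − 20 = 1, and ∂_2 has invariant factor 2 > 1, so H_1 ≅ Z ⊕ Z/2Z.
  H_2: rank ker ∂_2 − rank ∂_3 = (20 − 20) − 0 = 0, and there is no ∂_3, so H_2 ≅ 0.

Hence the Betti numbers are b_0 = 1, b_1 = 1, b_2 = 0.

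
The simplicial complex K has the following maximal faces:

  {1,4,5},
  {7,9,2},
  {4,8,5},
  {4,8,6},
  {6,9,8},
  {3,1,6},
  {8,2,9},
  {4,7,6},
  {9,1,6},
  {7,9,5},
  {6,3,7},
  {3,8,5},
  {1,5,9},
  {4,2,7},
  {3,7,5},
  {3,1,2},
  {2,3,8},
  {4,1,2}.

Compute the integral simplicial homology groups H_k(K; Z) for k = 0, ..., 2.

Fix the vertex order 1 < 2 < 3 < 4 < 5 < 6 < 7 < 8 < 9 and write every simplex with vertices in increasing order. Then dim K = 2 and the simplices of K are:

  0-simplices (9): [1], [2], [3], [4], [5], [6], [7], [8], [9]
  1-simplices (27): (27 of them)
  2-simplices (18): [1,2,3], [1,2,4], [1,3,6], [1,4,5], [1,5,9], [1,6,9], [2,3,8], [2,4,7], [2,7,9], [2,8,9], [3,5,7], [3,5,8], [3,6,7], [4,5,8], [4,6,7], [4,6,8], [5,7,9], [6,8,9]

so the chain groups are C_0 ≅ Z^9, C_1 ≅ Z^27, C_2 ≅ Z^18.

Boundary ∂_1: C_1 → C_0 sends each edge [p,q] (with p < q) to q − p. For instance
  ∂[1,3] = [3] − [1].
This gives a 9×27 integer matrix of rank 8; reducing to Smith normal form yields diagonal entries (1,1,1,1,1,1,1,1).

The boundary map ∂_2: C_2 → C_1 sends each 2-simplex [p,q,r] to [q,r] − [p,r] + [p,q]. For instance
  ∂[4,5,8] = [5,8] − [4,8] + [4,5],
  ∂[2,4,7] = [4,7] − [2,7] + [2,4].
As a 27×18 matrix over Z this has rank 17, with invariant factors (1,1,1,1,1,1,1,1,1,1,1,1,1,1,1,1,1).

Now H_k = ker ∂_k / im ∂_{k+1}, so:

  H_0: rank C_0 − rank ∂_1 = 9 − 8 = 1, and the invariant factors of ∂_1 are all 1, so H_0 = Z.
  H_1: rank ker ∂_1 − rank ∂_2 = (27 − 8) − 17 = 2, and the invariant factors of ∂_2 are all 1, so H_1 = Z^2.
  H_2: rank ker ∂_2 − rank ∂_3 = (18 − 17) − 0 = 1, and there is no ∂_3, so H_2 = Z.

As a check, the Euler characteristic is 9 − 27 + 18 = 0, which agrees with 1 − 2 + 1 = 0.

H_0 = Z,  H_1 = Z^2,  H_2 = Z.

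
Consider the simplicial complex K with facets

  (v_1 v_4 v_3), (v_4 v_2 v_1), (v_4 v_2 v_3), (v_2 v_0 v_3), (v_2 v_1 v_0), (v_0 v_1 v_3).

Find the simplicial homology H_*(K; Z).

Take the total order v_0 < v_1 < v_2 < v_3 < v_4 on the vertex set. Then K (dimension 2) consists of the simplices:

  0-simplices (5): [v_0], [v_1], [v_2], [v_3], [v_4]
  1-simplices (9): [v_0,v_1], [v_0,v_2], [v_0,v_3], [v_1,v_2], [v_1,v_3], [v_1,v_4], [v_2,v_3], [v_2,v_4], [v_3,v_4]
  2-simplices (6): [v_0,v_1,v_2], [v_0,v_1,v_3], [v_0,v_2,v_3], [v_1,v_2,v_4], [v_1,v_3,v_4], [v_2,v_3,v_4]

Hence C_0 ≅ Z^5, C_1 ≅ Z^9, C_2 ≅ Z^6.

The boundary map ∂_1: C_1 → C_0 sends each edge [p,q] (with p < q) to q − p.
As a 5×9 matrix over Z this has rank 4, with invariant factors (1,1,1,1).

Boundary ∂_2: C_2 → C_1 maps a triangle to the signed sum of its edges. For instance
  ∂[v_0,v_2,v_3] = [v_2,v_3] − [v_0,v_3] + [v_0,v_2],
  ∂[v_0,v_1,v_3] = [v_1,v_3] − [v_0,v_3] + [v_0,v_1].
The 9×6 boundary matrix has rank 5 and Smith normal form diag(1,1,1,1,1).

Reading off H_k = ker ∂_k / im ∂_{k+1}:

  H_0: rank C_0 − rank ∂_1 = 5 − 4 = 1, and the invariant factors of ∂_1 are all 1, so H_0 ≅ Z.
  H_1: rank ker ∂_1 − rank ∂_2 = (9 − 4) − 5 = 0, and the invariant factors of ∂_2 are all 1, so H_1 ≅ 0.
  H_2: rank ker ∂_2 − rank ∂_3 = (6 − 5) − 0 = 1, and there is no ∂_3, so H_2 ≅ Z.

H_0 = Z,  H_1 = 0,  H_2 = Z.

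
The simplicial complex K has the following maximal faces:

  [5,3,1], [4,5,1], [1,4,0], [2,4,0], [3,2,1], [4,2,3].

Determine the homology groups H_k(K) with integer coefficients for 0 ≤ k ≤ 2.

H_0 = Z,  H_1 = Z,  H_2 = 0.

Order the vertices as 0 < 1 < 2 < 3 < 4 < 5. Listing each simplex with vertices in this order, K has dimension 2 with simplices:

  0-simplices (6): [0], [1], [2], [3], [4], [5]
  1-simplices (12): [0,1], [0,2], [0,4], [1,2], [1,3], [1,4], [1,5], [2,3], [2,4], [3,4], [3,5], [4,5]
  2-simplices (6): [0,1,4], [0,2,4], [1,2,3], [1,3,5], [1,4,5], [2,3,4]

so the chain groups are C_0 ≅ Z^6, C_1 ≅ Z^12, C_2 ≅ Z^6.

The boundary map ∂_1: C_1 → C_0 is given by ∂[p,q] = [q] − [p].
The resulting 6×12 matrix has rank 5, and its Smith normal form has invariant factors (1,1,1,1,1).

∂_2: C_2 → C_1 maps a triangle to the signed sum of its edges. For instance
  ∂[1,3,5] = [3,5] − [1,5] + [1,3],
  ∂[0,2,4] = [2,4] − [0,4] + [0,2].
This gives a 12×6 integer matrix of rank 6; reducing to Smith normal form yields diagonal entries (1,1,1,1,1,1).

Reading off H_k = ker ∂_k / im ∂_{k+1}:

  H_0: rank C_0 − rank ∂_1 = 6 − 5 = 1, and the invariant factors of ∂_1 are all 1, so H_0 = Z.
  H_1: rank ker ∂_1 − rank ∂_2 = (12 − 5) − 6 = 1, and the invariant factors of ∂_2 are all 1, so H_1 = Z.
  H_2: rank ker ∂_2 − rank ∂_3 = (6 − 6) − 0 = 0, and there is no ∂_3, so H_2 = 0.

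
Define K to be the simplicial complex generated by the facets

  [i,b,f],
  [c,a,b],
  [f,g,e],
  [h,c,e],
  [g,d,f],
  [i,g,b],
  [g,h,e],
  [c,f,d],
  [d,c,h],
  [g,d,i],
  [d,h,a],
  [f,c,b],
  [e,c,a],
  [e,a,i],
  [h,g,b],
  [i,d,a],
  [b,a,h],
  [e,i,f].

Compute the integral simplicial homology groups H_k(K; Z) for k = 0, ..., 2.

H_0 = Z,  H_1 = Z ⊕ Z/2,  H_2 = 0.

Order the vertices as a < b < c < d < e < f < g < h < i. Listing each simplex with vertices in this order, K has dimension 2 with simplices:

  0-simplices (9): a, b, c, d, e, f, g, h, i
  1-simplices (27): ab, ac, ad, ae, ah, ai, bc, bf, bg, bh, bi, cd, ce, cf, ch, df, dg, dh, di, ef, eg, eh, ei, fg, fi, gh, gi
  2-simplices (18): abc, abh, ace, adh, adi, aei, bcf, bfi, bgh, bgi, cdf, cdh, ceh, dfg, dgi, efg, efi, egh

giving chain groups C_0 ≅ Z^9, C_1 ≅ Z^27, C_2 ≅ Z^18.

∂_1: C_1 → C_0 sends each edge [p,q] (with p < q) to q − p. For instance
  ∂eh = h − e.
As a 9×27 matrix over Z this has rank 8, with invariant factors (1,1,1,1,1,1,1,1).

∂_2: C_2 → C_1 maps a triangle to the signed sum of its edges. For instance
  ∂efg = fg − eg + ef,
  ∂ace = ce − ae + ac.
The resulting 27×18 matrix has rank 18, and its Smith normal form has invariant factors (1,1,1,1,1,1,1,1,1,1,1,1,1,1,1,1,1,2).

Reading off H_k = ker ∂_k / im ∂_{k+1}:

  H_0: rank C_0 − rank ∂_1 = 9 − 8 = 1, and the invariant factors of ∂_1 are all 1, so H_0 ≅ Z.
  H_1: rank ker ∂_1 − rank ∂_2 = (27 − 8) − 18 = 1, and ∂_2 has invariant factor 2 > 1, so H_1 ≅ Z ⊕ Z/2.
  H_2: rank ker ∂_2 − rank ∂_3 = (18 − 18) − 0 = 0, and there is no ∂_3, so H_2 ≅ 0.

As a check, the Euler characteristic is 9 − 27 + 18 = 0, which agrees with 1 − 1 + 0 = 0.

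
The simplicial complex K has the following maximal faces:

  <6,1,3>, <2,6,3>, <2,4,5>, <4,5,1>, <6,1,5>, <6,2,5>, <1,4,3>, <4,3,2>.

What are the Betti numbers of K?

Take the total order 1 < 2 < 3 < 4 < 5 < 6 on the vertex set. Then K (dimension 2) consists of the simplices:

  0-simplices (6): [1], [2], [3], [4], [5], [6]
  1-simplices (12): [1,3], [1,4], [1,5], [1,6], [2,3], [2,4], [2,5], [2,6], [3,4], [3,6], [4,5], [5,6]
  2-simplices (8): [1,3,4], [1,3,6], [1,4,5], [1,5,6], [2,3,4], [2,3,6], [2,4,5], [2,5,6]

Hence C_0 ≅ Z^6, C_1 ≅ Z^12, C_2 ≅ Z^8.

Boundary ∂_1: C_1 → C_0 sends each edge [p,q] (with p < q) to q − p. For instance
  ∂[1,3] = [3] − [1].
This gives a 6×12 integer matrix of rank 5; reducing to Smith normal form yields diagonal entries (1,1,1,1,1).

Boundary ∂_2: C_2 → C_1 sends each 2-simplex [p,q,r] to [q,r] − [p,r] + [p,q]. For instance
  ∂[1,5,6] = [5,6] − [1,6] + [1,5],
  ∂[2,3,4] = [3,4] − [2,4] + [2,3].
The 12×8 boundary matrix has rank 7 and Smith normal form diag(1,1,1,1,1,1,1).

Reading off H_k = ker ∂_k / im ∂_{k+1}:

  H_0: rank C_0 − rank ∂_1 = 6 − 5 = 1, and the invariant factors of ∂_1 are all 1, so H_0 ≅ Z.
  H_1: rank ker ∂_1 − rank ∂_2 = (12 − 5) − 7 = 0, and the invariant factors of ∂_2 are all 1, so H_1 ≅ 0.
  H_2: rank ker ∂_2 − rank ∂_3 = (8 − 7) − 0 = 1, and there is no ∂_3, so H_2 ≅ Z.

As a check, the Euler characteristic is 6 − 12 + 8 = 2, which agrees with 1 − 0 + 1 = 2.

Hence the Betti numbers are b_0 = 1, b_1 = 0, b_2 = 1.

b_0 = 1, b_1 = 0, b_2 = 1.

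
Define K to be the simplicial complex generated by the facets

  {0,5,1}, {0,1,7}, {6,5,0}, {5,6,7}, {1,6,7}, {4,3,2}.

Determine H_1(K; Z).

H_1 = Z.

K has 8 vertices, 13 edges, 6 triangles.
rank ∂_1 = 6, rank ∂_2 = 6 ⇒ b_1 = 13 − 6 − 6 = 1; all invariant factors of ∂_2 are 1 so no torsion. So H_1 ≅ Z.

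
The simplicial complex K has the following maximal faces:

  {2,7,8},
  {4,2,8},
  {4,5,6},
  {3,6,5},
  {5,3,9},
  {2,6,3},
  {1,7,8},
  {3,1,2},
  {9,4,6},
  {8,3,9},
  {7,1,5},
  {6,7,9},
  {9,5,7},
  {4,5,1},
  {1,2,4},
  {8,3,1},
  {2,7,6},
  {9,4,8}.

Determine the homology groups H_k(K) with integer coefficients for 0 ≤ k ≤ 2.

K has 9 vertices, 27 edges, 18 triangles.
rank ∂_0 = 0, rank ∂_1 = 8 ⇒ b_0 = 9 − 0 − 8 = 1; all invariant factors of ∂_1 are 1 so no torsion. So H_0 ≅ Z.
rank ∂_1 = 8, rank ∂_2 = 18 ⇒ b_1 = 27 − 8 − 18 = 1; ∂_2 has invariant factor(s) [2] giving torsion. So H_1 ≅ Z ⊕ Z_2.
rank ∂_2 = 18, rank ∂_3 = 0 ⇒ b_2 = 18 − 18 − 0 = 0. So H_2 ≅ 0.

H_0 ≅ Z,  H_1 ≅ Z ⊕ Z_2,  H_2 = 0.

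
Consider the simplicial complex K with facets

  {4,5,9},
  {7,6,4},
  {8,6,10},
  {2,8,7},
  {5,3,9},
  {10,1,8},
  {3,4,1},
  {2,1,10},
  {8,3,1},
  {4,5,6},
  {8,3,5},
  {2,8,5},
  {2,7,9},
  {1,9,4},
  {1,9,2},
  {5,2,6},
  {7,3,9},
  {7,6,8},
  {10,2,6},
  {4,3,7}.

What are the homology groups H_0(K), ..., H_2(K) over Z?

We work with the vertex ordering 1 < 2 < 3 < 4 < 5 < 6 < 7 < 8 < 9 < 10. The simplices of K, each written with vertices in increasing order, are:

  0-simplices (10): [1], [2], [3], [4], [5], [6], [7], [8], [9], [10]
  1-simplices (30): (30 of them)
  2-simplices (20): (20 of them)

so the chain groups are C_0 ≅ Z^10, C_1 ≅ Z^30, C_2 ≅ Z^20.

Boundary ∂_1: C_1 → C_0 sends each edge [p,q] (with p < q) to q − p.
The resulting 10×30 matrix has rank 9, and its Smith normal form has invariant factors (1,1,1,1,1,1,1,1,1).

∂_2: C_2 → C_1 maps a triangle to the signed sum of its edges. For instance
  ∂[4,5,9] = [5,9] − [4,9] + [4,5],
  ∂[1,3,4] = [3,4] − [1,4] + [1,3].
The resulting 30×20 matrix has rank 20, and its Smith normal form has invariant factors (1,1,1,1,1,1,1,1,1,1,1,1,1,1,1,1,1,1,1,2).

Computing H_k = (kernel of ∂_k) / (image of ∂_{k+1}):

  H_0: rank C_0 − rank ∂_1 = 10 − 9 = 1, and the invariant factors of ∂_1 are all 1, so H_0 = Z.
  H_1: rank ker ∂_1 − rank ∂_2 = (30 − 9) − 20 = 1, and ∂_2 has invariant factor 2 > 1, so H_1 = Z ⊕ Z/2.
  H_2: rank ker ∂_2 − rank ∂_3 = (20 − 20) − 0 = 0, and there is no ∂_3, so H_2 = 0.

As a check, the Euler characteristic is 10 − 30 + 20 = 0, which agrees with 1 − 1 + 0 = 0.

H_0 ≅ Z,  H_1 ≅ Z ⊕ Z/2,  H_2 = 0.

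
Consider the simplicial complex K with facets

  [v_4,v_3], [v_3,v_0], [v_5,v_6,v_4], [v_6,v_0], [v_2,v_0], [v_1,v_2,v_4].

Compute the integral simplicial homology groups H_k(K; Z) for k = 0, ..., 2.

K has 7 vertices, 10 edges, 2 triangles.
rank ∂_0 = 0, rank ∂_1 = 6 ⇒ b_0 = 7 − 0 − 6 = 1; all invariant factors of ∂_1 are 1 so no torsion. So H_0 = Z.
rank ∂_1 = 6, rank ∂_2 = 2 ⇒ b_1 = 10 − 6 − 2 = 2; all invariant factors of ∂_2 are 1 so no torsion. So H_1 = Z^2.
rank ∂_2 = 2, rank ∂_3 = 0 ⇒ b_2 = 2 − 2 − 0 = 0. So H_2 = 0.

H_0 ≅ Z,  H_1 ≅ Z^2,  H_2 = 0.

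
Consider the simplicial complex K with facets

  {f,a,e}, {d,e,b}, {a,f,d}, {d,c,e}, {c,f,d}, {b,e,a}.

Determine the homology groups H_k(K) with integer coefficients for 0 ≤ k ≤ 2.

K has 6 vertices, 12 edges, 6 triangles.
rank ∂_0 = 0, rank ∂_1 = 5 ⇒ b_0 = 6 − 0 − 5 = 1; all invariant factors of ∂_1 are 1 so no torsion. So H_0 ≅ Z.
rank ∂_1 = 5, rank ∂_2 = 6 ⇒ b_1 = 12 − 5 − 6 = 1; all invariant factors of ∂_2 are 1 so no torsion. So H_1 ≅ Z.
rank ∂_2 = 6, rank ∂_3 = 0 ⇒ b_2 = 6 − 6 − 0 = 0. So H_2 ≅ 0.

H_0 ≅ Z,  H_1 ≅ Z,  H_2 = 0.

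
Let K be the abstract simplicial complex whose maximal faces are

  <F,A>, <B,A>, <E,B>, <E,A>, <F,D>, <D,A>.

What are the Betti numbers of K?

Order the vertices as A < B < D < E < F. Listing each simplex with vertices in this order, K has dimension 1 with simplices:

  0-simplices (5): A, B, D, E, F
  1-simplices (6): AB, AD, AE, AF, BE, DF

giving chain groups C_0 ≅ Z^5, C_1 ≅ Z^6.

Boundary ∂_1: C_1 → C_0 is given by ∂[p,q] = [q] − [p].
The resulting 5×6 matrix has rank 4, and its Smith normal form has invariant factors (1,1,1,1).

Reading off H_k = ker ∂_k / im ∂_{k+1}:

  H_0: rank C_0 − rank ∂_1 = 5 − 4 = 1, and the invariant factors of ∂_1 are all 1, so H_0 ≅ Z.
  H_1: rank ker ∂_1 − rank ∂_2 = (6 − 4) − 0 = 2, and there is no ∂_2, so H_1 ≅ Z^2.

(K is a triangulation of a wedge of 2 circles.)

Hence the Betti numbers are b_0 = 1, b_1 = 2.

b_0 = 1, b_1 = 2.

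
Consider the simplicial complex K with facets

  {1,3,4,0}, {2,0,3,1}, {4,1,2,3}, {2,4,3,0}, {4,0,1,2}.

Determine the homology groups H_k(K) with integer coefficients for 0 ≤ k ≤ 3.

K has 5 vertices, 10 edges, 10 triangles, 5 3-simplices.
rank ∂_0 = 0, rank ∂_1 = 4 ⇒ b_0 = 5 − 0 − 4 = 1; all invariant factors of ∂_1 are 1 so no torsion. So H_0 ≅ Z.
rank ∂_1 = 4, rank ∂_2 = 6 ⇒ b_1 = 10 − 4 − 6 = 0; all invariant factors of ∂_2 are 1 so no torsion. So H_1 ≅ 0.
rank ∂_2 = 6, rank ∂_3 = 4 ⇒ b_2 = 10 − 6 − 4 = 0; all invariant factors of ∂_3 are 1 so no torsion. So H_2 ≅ 0.
rank ∂_3 = 4, rank ∂_4 = 0 ⇒ b_3 = 5 − 4 − 0 = 1. So H_3 ≅ Z.

H_0 = Z,  H_1 = 0,  H_2 = 0,  H_3 = Z.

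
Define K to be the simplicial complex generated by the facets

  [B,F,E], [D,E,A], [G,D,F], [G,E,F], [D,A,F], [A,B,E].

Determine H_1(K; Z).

We work with the vertex ordering A < B < D < E < F < G. The simplices of K, each written with vertices in increasing order, are:

  0-simplices (6): A, B, D, E, F, G
  1-simplices (12): AB, AD, AE, AF, BE, BF, DE, DF, DG, EF, EG, FG
  2-simplices (6): ABE, ADE, ADF, BEF, DFG, EFG

giving chain groups C_0 ≅ Z^6, C_1 ≅ Z^12, C_2 ≅ Z^6.

Boundary ∂_1: C_1 → C_0 is given by ∂[p,q] = [q] − [p].
The 6×12 boundary matrix has rank 5 and Smith normal form diag(1,1,1,1,1).

Boundary ∂_2: C_2 → C_1 acts by ∂[p,q,r] = [q,r] − [p,r] + [p,q]. For instance
  ∂ABE = BE − AE + AB,
  ∂ADF = DF − AF + AD.
As a 12×6 matrix over Z this has rank 6, with invariant factors (1,1,1,1,1,1).

From H_k ≅ ker(∂_k) / im(∂_{k+1}) we obtain:

  H_1: rank ker ∂_1 − rank ∂_2 = (12 − 5) − 6 = 1, and the invariant factors of ∂_2 are all 1, so H_1 ≅ Z.

H_1 = Z.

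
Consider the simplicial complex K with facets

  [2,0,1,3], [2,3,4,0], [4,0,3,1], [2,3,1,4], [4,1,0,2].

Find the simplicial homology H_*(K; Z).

We work with the vertex ordering 0 < 1 < 2 < 3 < 4. The simplices of K, each written with vertices in increasing order, are:

  0-simplices (5): [0], [1], [2], [3], [4]
  1-simplices (10): [0,1], [0,2], [0,3], [0,4], [1,2], [1,3], [1,4], [2,3], [2,4], [3,4]
  2-simplices (10): [0,1,2], [0,1,3], [0,1,4], [0,2,3], [0,2,4], [0,3,4], [1,2,3], [1,2,4], [1,3,4], [2,3,4]
  3-simplices (5): [0,1,2,3], [0,1,2,4], [0,1,3,4], [0,2,3,4], [1,2,3,4]

Hence C_0 ≅ Z^5, C_1 ≅ Z^10, C_2 ≅ Z^10, C_3 ≅ Z^5.

The boundary map ∂_1: C_1 → C_0 maps an edge to its endpoints' difference, ∂[p,q] = q − p.
This gives a 5×10 integer matrix of rank 4; reducing to Smith normal form yields diagonal entries (1,1,1,1).

∂_2: C_2 → C_1 maps a triangle to the signed sum of its edges. For instance
  ∂[0,2,3] = [2,3] − [0,3] + [0,2],
  ∂[0,1,3] = [1,3] − [0,3] + [0,1].
As a 10×10 matrix over Z this has rank 6, with invariant factors (1,1,1,1,1,1).

The boundary map ∂_3: C_3 → C_2 sends each 3-simplex σ to the alternating sum Σ_i (−1)^i (σ with its i-th vertex removed). For instance
  ∂[1,2,3,4] = [2,3,4] − [1,3,4] + [1,2,4] − [1,2,3],
  ∂[0,2,3,4] = [2,3,4] − [0,3,4] + [0,2,4] − [0,2,3].
The resulting 10×5 matrix has rank 4, and its Smith normal form has invariant factors (1,1,1,1).

From H_k ≅ ker(∂_k) / im(∂_{k+1}) we obtain:

  H_0: rank C_0 − rank ∂_1 = 5 − 4 = 1, and the invariant factors of ∂_1 are all 1, so H_0 ≅ Z.
  H_1: rank ker ∂_1 − rank ∂_2 = (10 − 4) − 6 = 0, and the invariant factors of ∂_2 are all 1, so H_1 ≅ 0.
  H_2: rank ker ∂_2 − rank ∂_3 = (10 − 6) − 4 = 0, and the invariant factors of ∂_3 are all 1, so H_2 ≅ 0.
  H_3: rank ker ∂_3 − rank ∂_4 = (5 − 4) − 0 = 1, and there is no ∂_4, so H_3 ≅ Z.

H_0 ≅ Z,  H_1 = 0,  H_2 = 0,  H_3 ≅ Z.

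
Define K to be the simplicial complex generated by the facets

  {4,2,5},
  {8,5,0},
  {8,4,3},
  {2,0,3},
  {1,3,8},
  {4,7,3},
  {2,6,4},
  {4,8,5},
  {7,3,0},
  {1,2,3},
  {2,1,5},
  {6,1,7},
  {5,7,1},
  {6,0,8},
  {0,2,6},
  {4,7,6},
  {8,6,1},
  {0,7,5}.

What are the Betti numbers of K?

b_0 = 1, b_1 = 2, b_2 = 1.

Order the vertices as 0 < 1 < 2 < 3 < 4 < 5 < 6 < 7 < 8. Listing each simplex with vertices in this order, K has dimension 2 with simplices:

  0-simplices (9): [0], [1], [2], [3], [4], [5], [6], [7], [8]
  1-simplices (27): (27 of them)
  2-simplices (18): [0,2,3], [0,2,6], [0,3,7], [0,5,7], [0,5,8], [0,6,8], [1,2,3], [1,2,5], [1,3,8], [1,5,7], [1,6,7], [1,6,8], [2,4,5], [2,4,6], [3,4,7], [3,4,8], [4,5,8], [4,6,7]

so the chain groups are C_0 ≅ Z^9, C_1 ≅ Z^27, C_2 ≅ Z^18.

∂_1: C_1 → C_0 sends each edge [p,q] (with p < q) to q − p. For instance
  ∂[5,8] = [8] − [5].
As a 9×27 matrix over Z this has rank 8, with invariant factors (1,1,1,1,1,1,1,1).

Boundary ∂_2: C_2 → C_1 acts by ∂[p,q,r] = [q,r] − [p,r] + [p,q]. For instance
  ∂[0,2,3] = [2,3] − [0,3] + [0,2],
  ∂[1,2,3] = [2,3] − [1,3] + [1,2].
This gives a 27×18 integer matrix of rank 17; reducing to Smith normal form yields diagonal entries (1,1,1,1,1,1,1,1,1,1,1,1,1,1,1,1,1).

Now H_k = ker ∂_k / im ∂_{k+1}, so:

  H_0: rank C_0 − rank ∂_1 = 9 − 8 = 1, and the invariant factors of ∂_1 are all 1, so H_0 = Z.
  H_1: rank ker ∂_1 − rank ∂_2 = (27 − 8) − 17 = 2, and the invariant factors of ∂_2 are all 1, so H_1 = Z^2.
  H_2: rank ker ∂_2 − rank ∂_3 = (18 − 17) − 0 = 1, and there is no ∂_3, so H_2 = Z.

Hence the Betti numbers are b_0 = 1, b_1 = 2, b_2 = 1.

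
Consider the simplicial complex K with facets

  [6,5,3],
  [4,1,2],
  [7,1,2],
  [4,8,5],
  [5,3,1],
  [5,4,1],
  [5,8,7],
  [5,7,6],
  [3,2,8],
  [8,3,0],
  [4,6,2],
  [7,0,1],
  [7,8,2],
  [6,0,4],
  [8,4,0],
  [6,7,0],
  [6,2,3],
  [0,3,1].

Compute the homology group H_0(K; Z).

H_0 ≅ Z.

Order the vertices as 0 < 1 < 2 < 3 < 4 < 5 < 6 < 7 < 8. Listing each simplex with vertices in this order, K has dimension 2 with simplices:

  0-simplices (9): [0], [1], [2], [3], [4], [5], [6], [7], [8]
  1-simplices (27): (27 of them)
  2-simplices (18): [0,1,3], [0,1,7], [0,3,8], [0,4,6], [0,4,8], [0,6,7], [1,2,4], [1,2,7], [1,3,5], [1,4,5], [2,3,6], [2,3,8], [2,4,6], [2,7,8], [3,5,6], [4,5,8], [5,6,7], [5,7,8]

Hence C_0 ≅ Z^9, C_1 ≅ Z^27, C_2 ≅ Z^18.

∂_1: C_1 → C_0 sends each edge [p,q] (with p < q) to q − p. For instance
  ∂[2,7] = [7] − [2].
The 9×27 boundary matrix has rank 8 and Smith normal form diag(1,1,1,1,1,1,1,1).

The boundary map ∂_2: C_2 → C_1 maps a triangle to the signed sum of its edges. For instance
  ∂[1,4,5] = [4,5] − [1,5] + [1,4],
  ∂[5,7,8] = [7,8] − [5,8] + [5,7].
The resulting 27×18 matrix has rank 17, and its Smith normal form has invariant factors (1,1,1,1,1,1,1,1,1,1,1,1,1,1,1,1,1).

Now H_k = ker ∂_k / im ∂_{k+1}, so:

  H_0: rank C_0 − rank ∂_1 = 9 − 8 = 1, and the invariant factors of ∂_1 are all 1, so H_0 ≅ Z.

(K is a triangulation of the torus T^2.)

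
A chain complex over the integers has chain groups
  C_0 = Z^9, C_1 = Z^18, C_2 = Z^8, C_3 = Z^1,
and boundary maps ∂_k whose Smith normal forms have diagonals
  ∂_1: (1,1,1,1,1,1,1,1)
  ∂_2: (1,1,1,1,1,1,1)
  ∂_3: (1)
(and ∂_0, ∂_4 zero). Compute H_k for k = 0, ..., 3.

H_0 ≅ Z,  H_1 ≅ Z^3,  H_2 = 0,  H_3 = 0.

H_0: b_0 = 9 − 0 − 8 = 1; torsion from ∂_1 factors > 1: none. So H_0 ≅ Z.
H_1: b_1 = 18 − 8 − 7 = 3; torsion from ∂_2 factors > 1: none. So H_1 ≅ Z^3.
H_2: b_2 = 8 − 7 − 1 = 0; torsion from ∂_3 factors > 1: none. So H_2 ≅ 0.
H_3: b_3 = 1 − 1 − 0 = 0; torsion from ∂_4 factors > 1: none. So H_3 ≅ 0.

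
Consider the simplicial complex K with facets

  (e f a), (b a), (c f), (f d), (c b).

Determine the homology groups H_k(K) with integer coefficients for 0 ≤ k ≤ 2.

H_0 = Z,  H_1 = Z,  H_2 = 0.

We work with the vertex ordering a < b < c < d < e < f. The simplices of K, each written with vertices in increasing order, are:

  0-simplices (6): a, b, c, d, e, f
  1-simplices (7): ab, ae, af, bc, cf, df, ef
  2-simplices (1): aef

Hence C_0 ≅ Z^6, C_1 ≅ Z^7, C_2 ≅ Z^1.

Boundary ∂_1: C_1 → C_0 sends each edge [p,q] (with p < q) to q − p. For instance
  ∂cf = f − c.
The 6×7 boundary matrix has rank 5 and Smith normal form diag(1,1,1,1,1).

Boundary ∂_2: C_2 → C_1 acts by ∂[p,q,r] = [q,r] − [p,r] + [p,q]. For instance
  ∂aef = ef − af + ae.
The resulting 7×1 matrix has rank 1, and its Smith normal form has invariant factors (1).

From H_k ≅ ker(∂_k) / im(∂_{k+1}) we obtain:

  H_0: rank C_0 − rank ∂_1 = 6 − 5 = 1, and the invariant factors of ∂_1 are all 1, so H_0 = Z.
  H_1: rank ker ∂_1 − rank ∂_2 = (7 − 5) − 1 = 1, and the invariant factors of ∂_2 are all 1, so H_1 = Z.
  H_2: rank ker ∂_2 − rank ∂_3 = (1 − 1) − 0 = 0, and there is no ∂_3, so H_2 = 0.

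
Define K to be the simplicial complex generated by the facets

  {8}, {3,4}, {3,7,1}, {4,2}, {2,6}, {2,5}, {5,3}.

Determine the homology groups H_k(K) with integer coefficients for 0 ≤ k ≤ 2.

H_0 = Z^2,  H_1 = Z,  H_2 = 0.

K has 8 vertices, 8 edges, 1 triangle.
rank ∂_0 = 0, rank ∂_1 = 6 ⇒ b_0 = 8 − 0 − 6 = 2; all invariant factors of ∂_1 are 1 so no torsion. So H_0 ≅ Z^2.
rank ∂_1 = 6, rank ∂_2 = 1 ⇒ b_1 = 8 − 6 − 1 = 1; all invariant factors of ∂_2 are 1 so no torsion. So H_1 ≅ Z.
rank ∂_2 = 1, rank ∂_3 = 0 ⇒ b_2 = 1 − 1 − 0 = 0. So H_2 ≅ 0.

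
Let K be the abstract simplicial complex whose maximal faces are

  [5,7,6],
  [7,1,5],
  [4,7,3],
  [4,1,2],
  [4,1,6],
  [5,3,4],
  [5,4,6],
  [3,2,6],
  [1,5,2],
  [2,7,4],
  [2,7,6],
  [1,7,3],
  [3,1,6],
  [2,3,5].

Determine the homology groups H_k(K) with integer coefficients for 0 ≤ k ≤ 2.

Order the vertices as 1 < 2 < 3 < 4 < 5 < 6 < 7. Listing each simplex with vertices in this order, K has dimension 2 with simplices:

  0-simplices (7): [1], [2], [3], [4], [5], [6], [7]
  1-simplices (21): [1,2], [1,3], [1,4], [1,5], [1,6], [1,7], [2,3], [2,4], [2,5], [2,6], [2,7], [3,4], [3,5], [3,6], [3,7], [4,5], [4,6], [4,7], [5,6], [5,7], [6,7]
  2-simplices (14): [1,2,4], [1,2,5], [1,3,6], [1,3,7], [1,4,6], [1,5,7], [2,3,5], [2,3,6], [2,4,7], [2,6,7], [3,4,5], [3,4,7], [4,5,6], [5,6,7]

giving chain groups C_0 ≅ Z^7, C_1 ≅ Z^21, C_2 ≅ Z^14.

Boundary ∂_1: C_1 → C_0 maps an edge to its endpoints' difference, ∂[p,q] = q − p. For instance
  ∂[1,3] = [3] − [1].
The resulting 7×21 matrix has rank 6, and its Smith normal form has invariant factors (1,1,1,1,1,1).

The boundary map ∂_2: C_2 → C_1 maps a triangle to the signed sum of its edges. For instance
  ∂[1,4,6] = [4,6] − [1,6] + [1,4],
  ∂[1,2,5] = [2,5] − [1,5] + [1,2].
As a 21×14 matrix over Z this has rank 13, with invariant factors (1,1,1,1,1,1,1,1,1,1,1,1,1).

From H_k ≅ ker(∂_k) / im(∂_{k+1}) we obtain:

  H_0: rank C_0 − rank ∂_1 = 7 − 6 = 1, and the invariant factors of ∂_1 are all 1, so H_0 ≅ Z.
  H_1: rank ker ∂_1 − rank ∂_2 = (21 − 6) − 13 = 2, and the invariant factors of ∂_2 are all 1, so H_1 ≅ Z^2.
  H_2: rank ker ∂_2 − rank ∂_3 = (14 − 13) − 0 = 1, and there is no ∂_3, so H_2 ≅ Z.

As a check, the Euler characteristic is 7 − 21 + 14 = 0, which agrees with 1 − 2 + 1 = 0.
(K is a triangulation of the torus T^2.)

H_0 ≅ Z,  H_1 ≅ Z^2,  H_2 ≅ Z.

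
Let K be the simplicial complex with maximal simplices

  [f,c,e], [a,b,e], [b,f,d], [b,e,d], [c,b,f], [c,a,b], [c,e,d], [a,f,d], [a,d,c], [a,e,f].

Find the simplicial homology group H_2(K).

H_2 = 0.

Fix the vertex order a < b < c < d < e < f and write every simplex with vertices in increasing order. Then dim K = 2 and the simplices of K are:

  0-simplices (6): a, b, c, d, e, f
  1-simplices (15): ab, ac, ad, ae, af, bc, bd, be, bf, cd, ce, cf, de, df, ef
  2-simplices (10): abc, abe, acd, adf, aef, bcf, bde, bdf, cde, cef

giving chain groups C_0 ≅ Z^6, C_1 ≅ Z^15, C_2 ≅ Z^10.

The boundary map ∂_1: C_1 → C_0 sends each edge [p,q] (with p < q) to q − p.
The 6×15 boundary matrix has rank 5 and Smith normal form diag(1,1,1,1,1).

The boundary map ∂_2: C_2 → C_1 sends each 2-simplex [p,q,r] to [q,r] − [p,r] + [p,q]. For instance
  ∂bcf = cf − bf + bc,
  ∂abc = bc − ac + ab.
The resulting 15×10 matrix has rank 10, and its Smith normal form has invariant factors (1,1,1,1,1,1,1,1,1,2).

Now H_k = ker ∂_k / im ∂_{k+1}, so:

  H_2: rank ker ∂_2 − rank ∂_3 = (10 − 10) − 0 = 0, and there is no ∂_3, so H_2 = 0.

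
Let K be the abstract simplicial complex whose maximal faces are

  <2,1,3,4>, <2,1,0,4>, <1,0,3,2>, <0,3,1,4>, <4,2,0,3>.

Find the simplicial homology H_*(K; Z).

H_0 ≅ Z,  H_1 = 0,  H_2 = 0,  H_3 ≅ Z.

K has 5 vertices, 10 edges, 10 triangles, 5 3-simplices.
rank ∂_0 = 0, rank ∂_1 = 4 ⇒ b_0 = 5 − 0 − 4 = 1; all invariant factors of ∂_1 are 1 so no torsion. So H_0 = Z.
rank ∂_1 = 4, rank ∂_2 = 6 ⇒ b_1 = 10 − 4 − 6 = 0; all invariant factors of ∂_2 are 1 so no torsion. So H_1 = 0.
rank ∂_2 = 6, rank ∂_3 = 4 ⇒ b_2 = 10 − 6 − 4 = 0; all invariant factors of ∂_3 are 1 so no torsion. So H_2 = 0.
rank ∂_3 = 4, rank ∂_4 = 0 ⇒ b_3 = 5 − 4 − 0 = 1. So H_3 = Z.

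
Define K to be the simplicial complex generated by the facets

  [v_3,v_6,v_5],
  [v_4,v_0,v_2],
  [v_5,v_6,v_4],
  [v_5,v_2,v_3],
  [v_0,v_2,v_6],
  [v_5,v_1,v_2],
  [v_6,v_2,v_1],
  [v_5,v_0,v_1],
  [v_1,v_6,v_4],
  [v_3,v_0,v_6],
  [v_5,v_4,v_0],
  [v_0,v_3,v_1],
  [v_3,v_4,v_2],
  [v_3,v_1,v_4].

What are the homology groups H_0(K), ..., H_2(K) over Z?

H_0 ≅ Z,  H_1 ≅ Z^2,  H_2 ≅ Z.

We work with the vertex ordering v_0 < v_1 < v_2 < v_3 < v_4 < v_5 < v_6. The simplices of K, each written with vertices in increasing order, are:

  0-simplices (7): [v_0], [v_1], [v_2], [v_3], [v_4], [v_5], [v_6]
  1-simplices (21): (21 of them)
  2-simplices (14): (14 of them)

so the chain groups are C_0 ≅ Z^7, C_1 ≅ Z^21, C_2 ≅ Z^14.

∂_1: C_1 → C_0 maps an edge to its endpoints' difference, ∂[p,q] = q − p. For instance
  ∂[v_1,v_4] = [v_4] − [v_1].
This gives a 7×21 integer matrix of rank 6; reducing to Smith normal form yields diagonal entries (1,1,1,1,1,1).

Boundary ∂_2: C_2 → C_1 sends each 2-simplex [p,q,r] to [q,r] − [p,r] + [p,q]. For instance
  ∂[v_3,v_5,v_6] = [v_5,v_6] − [v_3,v_6] + [v_3,v_5],
  ∂[v_2,v_3,v_4] = [v_3,v_4] − [v_2,v_4] + [v_2,v_3].
As a 21×14 matrix over Z this has rank 13, with invariant factors (1,1,1,1,1,1,1,1,1,1,1,1,1).

Computing H_k = (kernel of ∂_k) / (image of ∂_{k+1}):

  H_0: rank C_0 − rank ∂_1 = 7 − 6 = 1, and the invariant factors of ∂_1 are all 1, so H_0 = Z.
  H_1: rank ker ∂_1 − rank ∂_2 = (21 − 6) − 13 = 2, and the invariant factors of ∂_2 are all 1, so H_1 = Z^2.
  H_2: rank ker ∂_2 − rank ∂_3 = (14 − 13) − 0 = 1, and there is no ∂_3, so H_2 = Z.

As a check, the Euler characteristic is 7 − 21 + 14 = 0, which agrees with 1 − 2 + 1 = 0.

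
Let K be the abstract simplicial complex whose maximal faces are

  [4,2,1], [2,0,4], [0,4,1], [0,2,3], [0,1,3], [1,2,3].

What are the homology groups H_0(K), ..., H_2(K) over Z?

K has 5 vertices, 9 edges, 6 triangles.
rank ∂_0 = 0, rank ∂_1 = 4 ⇒ b_0 = 5 − 0 − 4 = 1; all invariant factors of ∂_1 are 1 so no torsion. So H_0 ≅ Z.
rank ∂_1 = 4, rank ∂_2 = 5 ⇒ b_1 = 9 − 4 − 5 = 0; all invariant factors of ∂_2 are 1 so no torsion. So H_1 ≅ 0.
rank ∂_2 = 5, rank ∂_3 = 0 ⇒ b_2 = 6 − 5 − 0 = 1. So H_2 ≅ Z.

H_0 = Z,  H_1 = 0,  H_2 = Z.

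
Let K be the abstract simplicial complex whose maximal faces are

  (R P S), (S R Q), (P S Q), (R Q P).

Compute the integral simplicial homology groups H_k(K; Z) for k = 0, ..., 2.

Order the vertices as P < Q < R < S. Listing each simplex with vertices in this order, K has dimension 2 with simplices:

  0-simplices (4): P, Q, R, S
  1-simplices (6): PQ, PR, PS, QR, QS, RS
  2-simplices (4): PQR, PQS, PRS, QRS

Hence C_0 ≅ Z^4, C_1 ≅ Z^6, C_2 ≅ Z^4.

The boundary map ∂_1: C_1 → C_0 maps an edge to its endpoints' difference, ∂[p,q] = q − p. For instance
  ∂QS = S − Q.
This gives a 4×6 integer matrix of rank 3; reducing to Smith normal form yields diagonal entries (1,1,1).

The boundary map ∂_2: C_2 → C_1 maps a triangle to the signed sum of its edges. For instance
  ∂PQR = QR − PR + PQ,
  ∂PRS = RS − PS + PR.
This gives a 6×4 integer matrix of rank 3; reducing to Smith normal form yields diagonal entries (1,1,1).

Computing H_k = (kernel of ∂_k) / (image of ∂_{k+1}):

  H_0: rank C_0 − rank ∂_1 = 4 − 3 = 1, and the invariant factors of ∂_1 are all 1, so H_0 = Z.
  H_1: rank ker ∂_1 − rank ∂_2 = (6 − 3) − 3 = 0, and the invariant factors of ∂_2 are all 1, so H_1 = 0.
  H_2: rank ker ∂_2 − rank ∂_3 = (4 − 3) − 0 = 1, and there is no ∂_3, so H_2 = Z.

As a check, the Euler characteristic is 4 − 6 + 4 = 2, which agrees with 1 − 0 + 1 = 2.

H_0 ≅ Z,  H_1 = 0,  H_2 ≅ Z.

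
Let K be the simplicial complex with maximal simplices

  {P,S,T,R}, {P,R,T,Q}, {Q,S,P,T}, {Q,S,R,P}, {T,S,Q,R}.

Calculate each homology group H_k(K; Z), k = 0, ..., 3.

Order the vertices as P < Q < R < S < T. Listing each simplex with vertices in this order, K has dimension 3 with simplices:

  0-simplices (5): P, Q, R, S, T
  1-simplices (10): PQ, PR, PS, PT, QR, QS, QT, RS, RT, ST
  2-simplices (10): PQR, PQS, PQT, PRS, PRT, PST, QRS, QRT, QST, RST
  3-simplices (5): PQRS, PQRT, PQST, PRST, QRST

giving chain groups C_0 ≅ Z^5, C_1 ≅ Z^10, C_2 ≅ Z^10, C_3 ≅ Z^5.

∂_1: C_1 → C_0 sends each edge [p,q] (with p < q) to q − p. For instance
  ∂QT = T − Q.
As a 5×10 matrix over Z this has rank 4, with invariant factors (1,1,1,1).

Boundary ∂_2: C_2 → C_1 sends each 2-simplex [p,q,r] to [q,r] − [p,r] + [p,q]. For instance
  ∂PQT = QT − PT + PQ,
  ∂PQS = QS − PS + PQ.
This gives a 10×10 integer matrix of rank 6; reducing to Smith normal form yields diagonal entries (1,1,1,1,1,1).

The boundary map ∂_3: C_3 → C_2 sends each 3-simplex σ to the alternating sum Σ_i (−1)^i (σ with its i-th vertex removed). For instance
  ∂QRST = RST − QST + QRT − QRS,
  ∂PQRS = QRS − PRS + PQS − PQR.
The 10×5 boundary matrix has rank 4 and Smith normal form diag(1,1,1,1).

From H_k ≅ ker(∂_k) / im(∂_{k+1}) we obtain:

  H_0: rank C_0 − rank ∂_1 = 5 − 4 = 1, and the invariant factors of ∂_1 are all 1, so H_0 ≅ Z.
  H_1: rank ker ∂_1 − rank ∂_2 = (10 − 4) − 6 = 0, and the invariant factors of ∂_2 are all 1, so H_1 ≅ 0.
  H_2: rank ker ∂_2 − rank ∂_3 = (10 − 6) − 4 = 0, and the invariant factors of ∂_3 are all 1, so H_2 ≅ 0.
  H_3: rank ker ∂_3 − rank ∂_4 = (5 − 4) − 0 = 1, and there is no ∂_4, so H_3 ≅ Z.

H_0 ≅ Z,  H_1 = 0,  H_2 = 0,  H_3 ≅ Z.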